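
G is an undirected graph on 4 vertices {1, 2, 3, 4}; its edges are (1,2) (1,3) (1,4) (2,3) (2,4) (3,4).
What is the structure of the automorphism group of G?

the symmetric group on 4 letters

All 4 vertices are pairwise adjacent: G = K_4. Any permutation of the 4 vertices preserves K_4, so Aut(K_4) = S_4 of order 4! = 24.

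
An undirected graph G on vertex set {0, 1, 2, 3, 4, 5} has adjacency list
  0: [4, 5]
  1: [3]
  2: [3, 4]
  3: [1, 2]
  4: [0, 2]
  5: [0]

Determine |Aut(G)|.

2

The degree sequence is [2, 1, 2, 2, 2, 1]; the two degree-1 vertices 1 and 5 are the ends of a path, so G = P_6. A path has exactly one nontrivial symmetry — reversal — giving Aut(G) of order 2.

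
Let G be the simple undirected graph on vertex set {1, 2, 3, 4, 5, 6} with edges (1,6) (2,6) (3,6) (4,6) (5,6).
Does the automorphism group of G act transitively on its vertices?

Vertex 6 is the only vertex of degree 5, so every automorphism fixes it; G is not vertex-transitive.

No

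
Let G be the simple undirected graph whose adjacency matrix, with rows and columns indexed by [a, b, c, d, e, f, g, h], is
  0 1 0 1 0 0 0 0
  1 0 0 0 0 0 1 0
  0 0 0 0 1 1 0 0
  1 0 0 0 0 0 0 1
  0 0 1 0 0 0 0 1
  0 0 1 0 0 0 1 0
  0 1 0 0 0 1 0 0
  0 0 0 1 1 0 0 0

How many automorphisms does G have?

16

G is 2-regular and connected on 8 vertices, i.e. the cycle C_8. The automorphisms of the 8-cycle are exactly the symmetries of a regular 8-gon: the dihedral group D_8, |D_8| = 16.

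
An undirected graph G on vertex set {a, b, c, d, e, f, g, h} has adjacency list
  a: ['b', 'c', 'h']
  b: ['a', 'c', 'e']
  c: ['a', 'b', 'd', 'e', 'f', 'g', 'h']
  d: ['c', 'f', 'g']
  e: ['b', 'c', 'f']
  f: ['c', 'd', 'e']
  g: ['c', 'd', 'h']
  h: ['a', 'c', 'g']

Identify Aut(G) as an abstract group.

Vertex c is the unique vertex of degree 7; the remaining 7 vertices each have degree 3 and induce a cycle, so G is the wheel on 8 vertices with hub c. With the hub fixed, the remaining symmetry is that of the rim cycle C_7, giving the dihedral group D_7.

the dihedral group of order 14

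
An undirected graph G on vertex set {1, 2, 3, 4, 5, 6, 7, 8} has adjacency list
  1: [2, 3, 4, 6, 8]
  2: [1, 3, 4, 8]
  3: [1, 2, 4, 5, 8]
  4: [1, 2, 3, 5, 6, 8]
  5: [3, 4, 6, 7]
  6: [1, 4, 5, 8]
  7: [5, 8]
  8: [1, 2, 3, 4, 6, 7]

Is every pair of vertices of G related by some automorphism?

No

Vertex 7 is the only vertex of degree 2, so every automorphism fixes it; G is not vertex-transitive.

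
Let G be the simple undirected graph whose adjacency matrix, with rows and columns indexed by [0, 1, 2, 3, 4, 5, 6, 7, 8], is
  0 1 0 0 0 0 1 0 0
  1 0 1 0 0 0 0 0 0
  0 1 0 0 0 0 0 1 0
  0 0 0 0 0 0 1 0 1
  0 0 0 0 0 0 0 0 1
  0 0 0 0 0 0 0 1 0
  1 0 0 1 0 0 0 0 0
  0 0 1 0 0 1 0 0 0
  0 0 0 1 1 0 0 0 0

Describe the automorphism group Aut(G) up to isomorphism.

The degree sequence is [2, 2, 2, 2, 1, 1, 2, 2, 2]; the two degree-1 vertices 4 and 5 are the ends of a path, so G = P_9. A path has exactly one nontrivial symmetry — reversal — giving Aut(G) of order 2.

the cyclic group of order 2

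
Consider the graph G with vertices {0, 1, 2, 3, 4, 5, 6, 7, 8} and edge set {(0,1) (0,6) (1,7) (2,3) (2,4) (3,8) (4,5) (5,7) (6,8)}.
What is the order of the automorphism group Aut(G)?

18

G is 2-regular and connected on 9 vertices, i.e. the cycle C_9. C_9 has 9 rotations and 9 reflections, so Aut(C_9) ≅ D_9 of order 18.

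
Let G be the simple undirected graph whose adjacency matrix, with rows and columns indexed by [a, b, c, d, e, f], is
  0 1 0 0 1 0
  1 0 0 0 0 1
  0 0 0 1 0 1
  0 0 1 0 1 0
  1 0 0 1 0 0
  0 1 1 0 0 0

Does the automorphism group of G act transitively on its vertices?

Yes

G is 2-regular and connected on 6 vertices, i.e. the cycle C_6. C_6 has 6 rotations and 6 reflections, so Aut(C_6) ≅ D_6 of order 12. Under this action every vertex can be carried to every other, so G is vertex-transitive.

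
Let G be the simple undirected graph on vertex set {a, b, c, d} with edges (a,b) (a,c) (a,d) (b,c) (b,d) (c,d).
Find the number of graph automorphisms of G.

All 4 vertices are pairwise adjacent: G = K_4. Every bijection on the vertex set is an automorphism of K_4; hence Aut(K_4) ≅ S_4, order 24.

24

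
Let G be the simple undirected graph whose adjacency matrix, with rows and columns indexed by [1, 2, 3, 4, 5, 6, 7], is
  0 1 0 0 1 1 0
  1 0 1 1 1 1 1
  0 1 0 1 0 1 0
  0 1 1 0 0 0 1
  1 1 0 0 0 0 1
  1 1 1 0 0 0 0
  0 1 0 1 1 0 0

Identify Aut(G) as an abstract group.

the dihedral group of order 12

Vertex 2 is the unique vertex of degree 6; the remaining 6 vertices each have degree 3 and induce a cycle, so G is the wheel on 7 vertices with hub 2. With the hub fixed, the remaining symmetry is that of the rim cycle C_6, giving the dihedral group D_6.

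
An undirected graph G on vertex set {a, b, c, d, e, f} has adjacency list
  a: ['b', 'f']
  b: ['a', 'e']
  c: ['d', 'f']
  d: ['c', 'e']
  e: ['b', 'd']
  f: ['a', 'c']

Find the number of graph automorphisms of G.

Every vertex has degree 2 and the graph is connected, so G is the 6-cycle C_6. The automorphisms of the 6-cycle are exactly the symmetries of a regular 6-gon: the dihedral group D_6, |D_6| = 12.

12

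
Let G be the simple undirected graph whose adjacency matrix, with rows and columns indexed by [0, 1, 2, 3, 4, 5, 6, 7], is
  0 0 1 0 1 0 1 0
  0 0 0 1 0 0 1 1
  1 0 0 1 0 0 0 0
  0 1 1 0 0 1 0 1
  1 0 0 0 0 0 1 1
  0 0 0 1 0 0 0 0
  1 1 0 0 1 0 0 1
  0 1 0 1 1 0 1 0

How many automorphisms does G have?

Degrees alone do not determine every vertex (e.g. 0 and 1 both have degree 3), but their neighbour-degree multisets differ: N(0) has degrees [2, 3, 4] while N(1) has degrees [4, 4, 4]. Repeating this refinement separates all vertices, so the only automorphism is the identity.

1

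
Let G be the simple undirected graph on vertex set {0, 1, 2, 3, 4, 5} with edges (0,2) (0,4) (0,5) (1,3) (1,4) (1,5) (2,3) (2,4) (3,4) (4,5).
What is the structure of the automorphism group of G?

the dihedral group of order 10

Vertex 4 is the unique vertex of degree 5; the remaining 5 vertices each have degree 3 and induce a cycle, so G is the wheel on 6 vertices with hub 4. With the hub fixed, the remaining symmetry is that of the rim cycle C_5, giving the dihedral group D_5.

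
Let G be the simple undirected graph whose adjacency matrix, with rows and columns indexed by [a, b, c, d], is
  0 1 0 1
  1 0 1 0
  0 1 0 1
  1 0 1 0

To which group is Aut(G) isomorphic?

the dihedral group of order 8

G is 2-regular and bipartite on 2^2 = 4 vertices with girth 4; it is the hypercube graph Q_2. Aut(Q_2) consists of the signed permutations of the 2 coordinate axes: 2! permutations times 2^2 sign flips, so |Aut| = 2^2·2! = 8.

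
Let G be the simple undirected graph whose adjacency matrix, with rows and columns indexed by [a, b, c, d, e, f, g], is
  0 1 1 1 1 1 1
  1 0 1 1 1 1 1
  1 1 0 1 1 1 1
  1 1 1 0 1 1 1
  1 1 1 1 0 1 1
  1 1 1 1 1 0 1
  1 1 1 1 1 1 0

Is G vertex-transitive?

Yes

All 7 vertices are pairwise adjacent: G = K_7. Every bijection on the vertex set is an automorphism of K_7; hence Aut(K_7) ≅ S_7, order 5040. Under this action every vertex can be carried to every other, so G is vertex-transitive.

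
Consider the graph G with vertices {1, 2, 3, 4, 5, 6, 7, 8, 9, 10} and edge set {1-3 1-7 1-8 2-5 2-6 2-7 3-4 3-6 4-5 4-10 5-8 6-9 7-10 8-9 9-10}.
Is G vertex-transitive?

G is 3-regular on 10 vertices with no triangles and no 4-cycles (girth 5): this is the Petersen graph. Viewing the Petersen graph as the Kneser graph K(5,2) — vertices are 2-subsets of {1,…,5}, edges join disjoint pairs — its automorphisms are exactly the permutations of the 5-element set, so Aut ≅ S_5 of order 120. Under this action every vertex can be carried to every other, so G is vertex-transitive.

Yes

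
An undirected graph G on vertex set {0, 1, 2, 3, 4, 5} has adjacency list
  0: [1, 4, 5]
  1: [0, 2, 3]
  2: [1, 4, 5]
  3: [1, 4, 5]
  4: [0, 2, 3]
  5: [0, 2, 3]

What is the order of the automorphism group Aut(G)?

72

G is 3-regular and bipartite with parts {1, 4, 5} and {0, 2, 3} (each part is independent and every cross-pair is an edge), so G = K_{3,3}. Each part can be permuted independently (S_3 × S_3) and the two equal-size parts can also be swapped, giving (S_3 × S_3) ⋊ Z_2 of order 2·(3!)² = 72.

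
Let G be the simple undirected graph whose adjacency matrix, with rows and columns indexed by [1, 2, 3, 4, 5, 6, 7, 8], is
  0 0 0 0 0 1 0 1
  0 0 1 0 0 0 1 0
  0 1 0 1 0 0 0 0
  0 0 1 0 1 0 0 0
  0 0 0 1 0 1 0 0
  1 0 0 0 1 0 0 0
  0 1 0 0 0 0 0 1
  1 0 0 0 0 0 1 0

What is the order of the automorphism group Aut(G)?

G is 2-regular and connected on 8 vertices, i.e. the cycle C_8. C_8 has 8 rotations and 8 reflections, so Aut(C_8) ≅ D_8 of order 16.

16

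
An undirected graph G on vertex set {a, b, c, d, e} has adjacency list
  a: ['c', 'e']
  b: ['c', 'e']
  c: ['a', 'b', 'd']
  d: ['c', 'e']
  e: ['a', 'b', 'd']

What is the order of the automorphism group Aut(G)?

The vertices split by degree into {c, e} (degree 3) and {a, b, d} (degree 2); every edge runs between the two parts, so G is the complete bipartite graph K_{2,3}. The parts have unequal sizes, so no automorphism swaps them; each part is permuted independently, giving S_3 × S_2 of order 3!·2! = 12.

12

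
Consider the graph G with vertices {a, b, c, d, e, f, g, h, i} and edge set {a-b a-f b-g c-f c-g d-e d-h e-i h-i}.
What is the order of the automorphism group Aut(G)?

G has two connected components, {a, b, c, f, g} and {d, e, h, i}; each is 2-regular, so G = C_5 ⊔ C_4. The components are non-isomorphic (different sizes), so Aut(G) = Aut(C_5) × Aut(C_4) = D_5 × D_4 of order 10·8 = 80.

80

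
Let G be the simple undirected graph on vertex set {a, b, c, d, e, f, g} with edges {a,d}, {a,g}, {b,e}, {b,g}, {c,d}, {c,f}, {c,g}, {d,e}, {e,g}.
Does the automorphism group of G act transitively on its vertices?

No

Vertex f is the only vertex of degree 1, so every automorphism fixes it; G is not vertex-transitive.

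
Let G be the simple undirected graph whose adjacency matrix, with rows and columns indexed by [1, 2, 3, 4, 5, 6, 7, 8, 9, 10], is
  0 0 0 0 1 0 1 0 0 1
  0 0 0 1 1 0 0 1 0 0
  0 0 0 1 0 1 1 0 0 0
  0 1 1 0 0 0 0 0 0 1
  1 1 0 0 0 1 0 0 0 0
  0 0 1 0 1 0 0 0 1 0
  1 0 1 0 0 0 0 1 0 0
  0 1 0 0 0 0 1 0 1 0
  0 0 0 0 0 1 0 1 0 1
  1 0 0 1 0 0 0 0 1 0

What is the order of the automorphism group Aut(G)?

G is 3-regular on 10 vertices with no triangles and no 4-cycles (girth 5): this is the Petersen graph. Viewing the Petersen graph as the Kneser graph K(5,2) — vertices are 2-subsets of {1,…,5}, edges join disjoint pairs — its automorphisms are exactly the permutations of the 5-element set, so Aut ≅ S_5 of order 120.

120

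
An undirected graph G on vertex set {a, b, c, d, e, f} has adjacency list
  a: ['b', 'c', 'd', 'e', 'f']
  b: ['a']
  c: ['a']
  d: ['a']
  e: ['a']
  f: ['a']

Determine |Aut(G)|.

Vertex a has degree 5 and every other vertex has degree 1, so G is the star K_{1,5} with centre a. The 5 leaves are pairwise interchangeable while the centre is fixed, giving Aut(G) = S_5.

120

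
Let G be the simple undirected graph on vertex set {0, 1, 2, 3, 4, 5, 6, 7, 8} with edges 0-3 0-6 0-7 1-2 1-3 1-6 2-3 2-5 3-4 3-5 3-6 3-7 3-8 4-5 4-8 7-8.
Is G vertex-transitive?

No

Vertex 3 is the only vertex of degree 8, so every automorphism fixes it; G is not vertex-transitive.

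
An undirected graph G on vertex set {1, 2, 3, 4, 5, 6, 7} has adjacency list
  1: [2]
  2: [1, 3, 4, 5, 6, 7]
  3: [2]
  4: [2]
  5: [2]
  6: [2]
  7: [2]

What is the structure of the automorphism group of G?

Vertex 2 has degree 6 and every other vertex has degree 1, so G is the star K_{1,6} with centre 2. The 6 leaves are pairwise interchangeable while the centre is fixed, giving Aut(G) = S_6.

S_6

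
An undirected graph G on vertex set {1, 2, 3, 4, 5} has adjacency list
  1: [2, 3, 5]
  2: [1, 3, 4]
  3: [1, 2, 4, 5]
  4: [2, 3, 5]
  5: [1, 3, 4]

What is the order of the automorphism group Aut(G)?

Vertex 3 is the unique vertex of degree 4; the remaining 4 vertices each have degree 3 and induce a cycle, so G is the wheel on 5 vertices with hub 3. With the hub fixed, the remaining symmetry is that of the rim cycle C_4, giving the dihedral group D_4.

8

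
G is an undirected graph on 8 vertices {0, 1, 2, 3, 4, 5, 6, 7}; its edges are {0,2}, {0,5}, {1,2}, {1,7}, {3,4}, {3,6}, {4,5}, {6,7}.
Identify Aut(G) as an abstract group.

the dihedral group of order 16

G is 2-regular and connected on 8 vertices, i.e. the cycle C_8. The automorphisms of the 8-cycle are exactly the symmetries of a regular 8-gon: the dihedral group D_8, |D_8| = 16.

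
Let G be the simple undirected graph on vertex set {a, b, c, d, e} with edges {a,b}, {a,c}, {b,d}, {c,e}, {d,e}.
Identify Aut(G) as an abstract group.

the dihedral group of order 10

G is 2-regular and connected on 5 vertices, i.e. the cycle C_5. C_5 has 5 rotations and 5 reflections, so Aut(C_5) ≅ D_5 of order 10.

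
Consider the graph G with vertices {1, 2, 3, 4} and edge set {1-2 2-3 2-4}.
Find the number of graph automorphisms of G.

6

Vertex 2 has degree 3 and every other vertex has degree 1, so G is the star K_{1,3} with centre 2. Any automorphism fixes the centre and permutes the 3 leaves freely, so Aut(G) ≅ S_3 of order 3! = 6.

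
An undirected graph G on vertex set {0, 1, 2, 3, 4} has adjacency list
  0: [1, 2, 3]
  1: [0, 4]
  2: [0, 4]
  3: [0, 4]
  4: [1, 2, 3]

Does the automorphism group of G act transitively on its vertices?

No

Automorphisms preserve degree, but G has vertices of degree 2 and vertices of degree 3; no automorphism maps one to the other, so G is not vertex-transitive.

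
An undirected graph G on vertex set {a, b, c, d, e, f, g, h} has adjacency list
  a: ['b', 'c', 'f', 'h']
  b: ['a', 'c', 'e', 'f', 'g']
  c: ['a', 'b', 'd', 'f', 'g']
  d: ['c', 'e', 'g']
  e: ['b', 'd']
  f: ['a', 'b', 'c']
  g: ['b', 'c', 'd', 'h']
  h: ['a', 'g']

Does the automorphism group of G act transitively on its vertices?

Automorphisms preserve degree, but G has vertices of degree 2 and vertices of degree 5; no automorphism maps one to the other, so G is not vertex-transitive.

No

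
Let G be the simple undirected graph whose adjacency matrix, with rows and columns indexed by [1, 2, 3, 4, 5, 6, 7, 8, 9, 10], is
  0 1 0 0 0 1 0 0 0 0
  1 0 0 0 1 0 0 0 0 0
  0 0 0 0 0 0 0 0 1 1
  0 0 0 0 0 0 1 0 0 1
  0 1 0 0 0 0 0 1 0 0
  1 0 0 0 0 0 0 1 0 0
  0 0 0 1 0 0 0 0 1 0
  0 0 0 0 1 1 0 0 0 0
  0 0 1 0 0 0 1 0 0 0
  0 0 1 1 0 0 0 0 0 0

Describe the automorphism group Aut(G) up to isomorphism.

G has two connected components, {1, 2, 5, 6, 8} and {3, 4, 7, 9, 10}; each is 2-regular, so G = C_5 ⊔ C_5. Aut of a disjoint union of two copies of C_5 is the wreath product D_5 ≀ Z_2, of order 2·10² = 200.

D_5 ≀ Z_2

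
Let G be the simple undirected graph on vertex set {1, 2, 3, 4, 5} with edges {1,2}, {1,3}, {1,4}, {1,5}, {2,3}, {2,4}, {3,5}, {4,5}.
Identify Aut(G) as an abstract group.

Vertex 1 is the unique vertex of degree 4; the remaining 4 vertices each have degree 3 and induce a cycle, so G is the wheel on 5 vertices with hub 1. Every automorphism fixes the hub and acts on the rim 4-cycle, so Aut(G) ≅ Aut(C_4) = D_4 of order 8.

the dihedral group of order 8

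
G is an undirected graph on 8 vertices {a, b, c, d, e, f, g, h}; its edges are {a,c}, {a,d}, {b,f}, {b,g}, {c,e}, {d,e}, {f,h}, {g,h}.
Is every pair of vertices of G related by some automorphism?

G has two connected components, {a, c, d, e} and {b, f, g, h}; each is 2-regular, so G = C_4 ⊔ C_4. With two isomorphic components, Aut(G) = Aut(C_4) ≀ S_2 = (D_4 × D_4) ⋊ Z_2: permute each cycle by D_4, then optionally swap the two cycles. Order 2·(2·4)² = 128. This group acts transitively on the 8 vertices.

Yes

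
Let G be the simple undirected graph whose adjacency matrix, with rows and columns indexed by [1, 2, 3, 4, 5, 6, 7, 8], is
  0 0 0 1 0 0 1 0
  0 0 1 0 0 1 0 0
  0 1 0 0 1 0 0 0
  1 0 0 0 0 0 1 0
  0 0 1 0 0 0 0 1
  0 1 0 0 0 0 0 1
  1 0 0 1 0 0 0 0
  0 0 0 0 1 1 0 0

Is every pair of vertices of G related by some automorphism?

G has two connected components, {2, 3, 5, 6, 8} and {1, 4, 7}; each is 2-regular, so G = C_5 ⊔ C_3. The orbit of 1 under Aut(G) is {1, 4, 7}, which does not contain 2, so G is not vertex-transitive.

No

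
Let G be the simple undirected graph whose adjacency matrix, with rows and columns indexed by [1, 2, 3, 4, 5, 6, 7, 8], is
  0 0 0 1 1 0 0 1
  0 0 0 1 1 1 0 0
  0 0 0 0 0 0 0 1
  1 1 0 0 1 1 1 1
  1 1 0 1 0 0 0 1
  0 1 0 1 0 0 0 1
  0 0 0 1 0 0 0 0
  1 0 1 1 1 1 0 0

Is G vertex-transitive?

Vertex 4 is the only vertex of degree 6, so every automorphism fixes it; G is not vertex-transitive.

No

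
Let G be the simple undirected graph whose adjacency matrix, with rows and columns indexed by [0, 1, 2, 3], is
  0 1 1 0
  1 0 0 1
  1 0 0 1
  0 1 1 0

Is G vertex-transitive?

Yes

Every vertex has degree 2 and the graph is connected, so G is the 4-cycle C_4. The automorphisms of the 4-cycle are exactly the symmetries of a regular 4-gon: the dihedral group D_4, |D_4| = 8. Under this action every vertex can be carried to every other, so G is vertex-transitive.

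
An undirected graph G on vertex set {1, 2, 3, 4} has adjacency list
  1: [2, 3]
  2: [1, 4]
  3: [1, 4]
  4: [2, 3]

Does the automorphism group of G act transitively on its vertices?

Yes

G is 2-regular and bipartite on 2^2 = 4 vertices with girth 4; it is the hypercube graph Q_2. The symmetry group of the 2-cube is the hyperoctahedral group B_2 = Z_2 ≀ S_2, of order 2^2·2! = 8. This group acts transitively on the 4 vertices.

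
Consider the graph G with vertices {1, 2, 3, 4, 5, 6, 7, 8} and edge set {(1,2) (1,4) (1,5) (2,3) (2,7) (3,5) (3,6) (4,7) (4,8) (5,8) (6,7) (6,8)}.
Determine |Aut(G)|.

48

G is 3-regular and bipartite on 2^3 = 8 vertices with girth 4; it is the hypercube graph Q_3. The symmetry group of the 3-cube is the hyperoctahedral group B_3 = Z_2 ≀ S_3, of order 2^3·3! = 48.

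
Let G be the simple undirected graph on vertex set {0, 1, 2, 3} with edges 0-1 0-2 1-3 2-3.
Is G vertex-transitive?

G is 2-regular and connected on 4 vertices, i.e. the cycle C_4. The automorphisms of the 4-cycle are exactly the symmetries of a regular 4-gon: the dihedral group D_4, |D_4| = 8. Under this action every vertex can be carried to every other, so G is vertex-transitive.

Yes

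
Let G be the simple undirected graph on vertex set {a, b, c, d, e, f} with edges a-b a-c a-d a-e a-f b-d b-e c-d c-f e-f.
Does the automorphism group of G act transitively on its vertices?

Vertex a is the only vertex of degree 5, so every automorphism fixes it; G is not vertex-transitive.

No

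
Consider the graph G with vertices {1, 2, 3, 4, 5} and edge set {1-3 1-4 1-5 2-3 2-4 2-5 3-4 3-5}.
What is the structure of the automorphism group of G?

Vertex 3 is the unique vertex of degree 4; the remaining 4 vertices each have degree 3 and induce a cycle, so G is the wheel on 5 vertices with hub 3. With the hub fixed, the remaining symmetry is that of the rim cycle C_4, giving the dihedral group D_4.

the dihedral group of order 8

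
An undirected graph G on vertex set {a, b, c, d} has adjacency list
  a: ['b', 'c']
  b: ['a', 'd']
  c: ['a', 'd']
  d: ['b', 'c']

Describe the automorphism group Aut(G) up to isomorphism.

the dihedral group of order 8

G is 2-regular and connected on 4 vertices, i.e. the cycle C_4. The automorphisms of the 4-cycle are exactly the symmetries of a regular 4-gon: the dihedral group D_4, |D_4| = 8.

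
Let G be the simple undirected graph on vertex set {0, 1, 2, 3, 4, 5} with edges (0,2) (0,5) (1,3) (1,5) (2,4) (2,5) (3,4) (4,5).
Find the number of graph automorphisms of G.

The degree sequence is [2, 2, 3, 2, 3, 4]. Checking the degree-preserving permutations of the vertex set shows that none except the identity preserves every edge, so Aut(G) is trivial.

1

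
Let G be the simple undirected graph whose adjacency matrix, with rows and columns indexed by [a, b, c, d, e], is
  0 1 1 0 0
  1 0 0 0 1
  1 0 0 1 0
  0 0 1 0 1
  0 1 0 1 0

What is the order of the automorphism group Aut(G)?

10

G is 2-regular and connected on 5 vertices, i.e. the cycle C_5. The automorphisms of the 5-cycle are exactly the symmetries of a regular 5-gon: the dihedral group D_5, |D_5| = 10.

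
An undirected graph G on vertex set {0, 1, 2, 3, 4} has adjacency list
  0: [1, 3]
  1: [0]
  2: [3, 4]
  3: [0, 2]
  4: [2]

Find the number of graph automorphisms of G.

The degree sequence is [2, 1, 2, 2, 1]; the two degree-1 vertices 1 and 4 are the ends of a path, so G = P_5. A path has exactly one nontrivial symmetry — reversal — giving Aut(G) of order 2.

2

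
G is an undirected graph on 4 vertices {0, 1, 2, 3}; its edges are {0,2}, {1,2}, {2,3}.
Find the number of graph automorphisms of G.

Vertex 2 has degree 3 and every other vertex has degree 1, so G is the star K_{1,3} with centre 2. Any automorphism fixes the centre and permutes the 3 leaves freely, so Aut(G) ≅ S_3 of order 3! = 6.

6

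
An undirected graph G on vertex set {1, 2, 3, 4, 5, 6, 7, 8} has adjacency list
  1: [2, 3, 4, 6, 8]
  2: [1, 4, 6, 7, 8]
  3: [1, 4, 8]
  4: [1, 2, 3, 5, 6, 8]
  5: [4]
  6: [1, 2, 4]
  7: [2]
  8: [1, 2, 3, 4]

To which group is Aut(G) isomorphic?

Degrees alone do not determine every vertex (e.g. 1 and 2 both have degree 5), but their neighbour-degree multisets differ: N(1) has degrees [3, 3, 4, 5, 6] while N(2) has degrees [1, 3, 4, 5, 6]. Repeating this refinement separates all vertices, so the only automorphism is the identity.

1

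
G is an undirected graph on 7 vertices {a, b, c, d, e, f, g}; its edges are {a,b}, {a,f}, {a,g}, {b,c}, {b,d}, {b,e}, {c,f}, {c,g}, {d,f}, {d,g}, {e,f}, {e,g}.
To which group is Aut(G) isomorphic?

The vertices split by degree into {b, f, g} (degree 4) and {a, c, d, e} (degree 3); every edge runs between the two parts, so G is the complete bipartite graph K_{3,4}. Automorphisms preserve the bipartition setwise (since the parts differ in size) and act as S_3 × S_4 within it; |Aut| = 144.

S_3 × S_4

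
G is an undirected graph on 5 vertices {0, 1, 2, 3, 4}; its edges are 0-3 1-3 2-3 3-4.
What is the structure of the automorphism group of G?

Vertex 3 has degree 4 and every other vertex has degree 1, so G is the star K_{1,4} with centre 3. The 4 leaves are pairwise interchangeable while the centre is fixed, giving Aut(G) = S_4.

the symmetric group on 4 letters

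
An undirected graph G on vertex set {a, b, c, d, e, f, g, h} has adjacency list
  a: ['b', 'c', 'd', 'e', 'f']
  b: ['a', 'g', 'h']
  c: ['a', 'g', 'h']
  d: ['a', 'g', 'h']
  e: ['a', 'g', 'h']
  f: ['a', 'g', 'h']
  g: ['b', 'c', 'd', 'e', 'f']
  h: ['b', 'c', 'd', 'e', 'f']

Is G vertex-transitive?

No

Automorphisms preserve degree, but G has vertices of degree 3 and vertices of degree 5; no automorphism maps one to the other, so G is not vertex-transitive.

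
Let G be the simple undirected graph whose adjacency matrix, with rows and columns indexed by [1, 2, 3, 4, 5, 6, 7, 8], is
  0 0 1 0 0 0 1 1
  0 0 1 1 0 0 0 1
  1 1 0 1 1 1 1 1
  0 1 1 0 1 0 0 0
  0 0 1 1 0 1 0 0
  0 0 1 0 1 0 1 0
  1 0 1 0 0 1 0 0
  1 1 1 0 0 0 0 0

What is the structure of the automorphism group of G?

Vertex 3 is the unique vertex of degree 7; the remaining 7 vertices each have degree 3 and induce a cycle, so G is the wheel on 8 vertices with hub 3. Every automorphism fixes the hub and acts on the rim 7-cycle, so Aut(G) ≅ Aut(C_7) = D_7 of order 14.

D_7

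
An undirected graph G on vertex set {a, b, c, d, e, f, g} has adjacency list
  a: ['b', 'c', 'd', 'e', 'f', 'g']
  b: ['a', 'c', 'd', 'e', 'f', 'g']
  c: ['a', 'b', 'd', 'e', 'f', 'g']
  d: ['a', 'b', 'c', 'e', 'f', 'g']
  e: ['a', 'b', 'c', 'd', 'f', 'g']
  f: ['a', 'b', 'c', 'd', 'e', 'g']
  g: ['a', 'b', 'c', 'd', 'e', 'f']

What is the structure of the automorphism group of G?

All 7 vertices are pairwise adjacent: G = K_7. Any permutation of the 7 vertices preserves K_7, so Aut(K_7) = S_7 of order 7! = 5040.

S_7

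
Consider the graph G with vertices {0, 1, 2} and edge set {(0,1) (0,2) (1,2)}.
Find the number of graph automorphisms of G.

6

All 3 vertices are pairwise adjacent: G = K_3. Any permutation of the 3 vertices preserves K_3, so Aut(K_3) = S_3 of order 3! = 6.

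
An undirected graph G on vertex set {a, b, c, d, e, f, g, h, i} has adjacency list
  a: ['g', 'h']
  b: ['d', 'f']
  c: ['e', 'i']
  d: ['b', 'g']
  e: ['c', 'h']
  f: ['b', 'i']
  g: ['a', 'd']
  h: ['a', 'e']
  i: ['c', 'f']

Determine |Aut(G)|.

18

Every vertex has degree 2 and the graph is connected, so G is the 9-cycle C_9. C_9 has 9 rotations and 9 reflections, so Aut(C_9) ≅ D_9 of order 18.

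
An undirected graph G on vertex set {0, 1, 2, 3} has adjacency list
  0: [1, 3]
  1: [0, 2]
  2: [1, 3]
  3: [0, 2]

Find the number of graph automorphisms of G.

8

G is 2-regular and bipartite with parts {0, 2} and {1, 3} (each part is independent and every cross-pair is an edge), so G = K_{2,2}. Aut(K_{2,2}) is the wreath product S_2 ≀ Z_2: permute within each part, then optionally swap the parts; |Aut| = 2·(2!)² = 8.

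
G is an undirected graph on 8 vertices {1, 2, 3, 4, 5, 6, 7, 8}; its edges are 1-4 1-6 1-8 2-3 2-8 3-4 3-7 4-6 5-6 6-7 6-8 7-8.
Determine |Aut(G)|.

The degree sequence is [3, 2, 3, 3, 1, 5, 3, 4]. Checking the degree-preserving permutations of the vertex set shows that none except the identity preserves every edge, so Aut(G) is trivial.

1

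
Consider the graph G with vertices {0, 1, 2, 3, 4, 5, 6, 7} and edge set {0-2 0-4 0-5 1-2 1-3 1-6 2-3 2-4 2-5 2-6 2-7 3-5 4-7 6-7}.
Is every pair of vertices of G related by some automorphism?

No

Vertex 2 is the only vertex of degree 7, so every automorphism fixes it; G is not vertex-transitive.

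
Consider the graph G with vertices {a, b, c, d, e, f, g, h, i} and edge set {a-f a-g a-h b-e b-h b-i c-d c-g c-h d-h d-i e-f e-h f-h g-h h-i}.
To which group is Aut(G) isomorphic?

the dihedral group of order 16

Vertex h is the unique vertex of degree 8; the remaining 8 vertices each have degree 3 and induce a cycle, so G is the wheel on 9 vertices with hub h. Every automorphism fixes the hub and acts on the rim 8-cycle, so Aut(G) ≅ Aut(C_8) = D_8 of order 16.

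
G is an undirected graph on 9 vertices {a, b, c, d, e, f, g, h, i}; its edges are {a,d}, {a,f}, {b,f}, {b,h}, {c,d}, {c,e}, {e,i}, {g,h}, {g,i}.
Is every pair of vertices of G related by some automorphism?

Yes

Every vertex has degree 2 and the graph is connected, so G is the 9-cycle C_9. The automorphisms of the 9-cycle are exactly the symmetries of a regular 9-gon: the dihedral group D_9, |D_9| = 18. Under this action every vertex can be carried to every other, so G is vertex-transitive.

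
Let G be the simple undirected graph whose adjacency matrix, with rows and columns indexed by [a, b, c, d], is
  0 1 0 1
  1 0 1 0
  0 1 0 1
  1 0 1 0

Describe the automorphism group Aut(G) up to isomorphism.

the hyperoctahedral group B_2

G is 2-regular and bipartite on 2^2 = 4 vertices with girth 4; it is the hypercube graph Q_2. Aut(Q_2) consists of the signed permutations of the 2 coordinate axes: 2! permutations times 2^2 sign flips, so |Aut| = 2^2·2! = 8.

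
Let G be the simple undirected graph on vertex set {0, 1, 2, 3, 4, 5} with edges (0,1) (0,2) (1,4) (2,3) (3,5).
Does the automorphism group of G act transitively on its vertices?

Automorphisms preserve degree, but G has vertices of degree 1 and vertices of degree 2; no automorphism maps one to the other, so G is not vertex-transitive.

No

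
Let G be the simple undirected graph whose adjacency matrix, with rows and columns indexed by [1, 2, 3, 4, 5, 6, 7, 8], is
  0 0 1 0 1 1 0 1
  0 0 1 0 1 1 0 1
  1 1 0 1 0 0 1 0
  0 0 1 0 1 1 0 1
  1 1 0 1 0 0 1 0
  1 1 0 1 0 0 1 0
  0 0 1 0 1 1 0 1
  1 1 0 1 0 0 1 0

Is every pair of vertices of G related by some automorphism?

G is 4-regular and bipartite with parts {3, 5, 6, 8} and {1, 2, 4, 7} (each part is independent and every cross-pair is an edge), so G = K_{4,4}. Aut(K_{4,4}) is the wreath product S_4 ≀ Z_2: permute within each part, then optionally swap the parts; |Aut| = 2·(4!)² = 1152. Under this action every vertex can be carried to every other, so G is vertex-transitive.

Yes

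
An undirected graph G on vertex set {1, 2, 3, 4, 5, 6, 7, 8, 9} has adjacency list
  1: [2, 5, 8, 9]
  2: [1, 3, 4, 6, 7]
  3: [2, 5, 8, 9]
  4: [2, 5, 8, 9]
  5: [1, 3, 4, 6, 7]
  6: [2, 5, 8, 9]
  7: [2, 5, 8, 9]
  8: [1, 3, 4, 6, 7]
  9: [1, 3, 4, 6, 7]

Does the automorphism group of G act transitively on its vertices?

Automorphisms preserve degree, but G has vertices of degree 4 and vertices of degree 5; no automorphism maps one to the other, so G is not vertex-transitive.

No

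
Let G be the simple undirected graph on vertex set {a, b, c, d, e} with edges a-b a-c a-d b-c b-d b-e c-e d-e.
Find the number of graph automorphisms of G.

Vertex b is the unique vertex of degree 4; the remaining 4 vertices each have degree 3 and induce a cycle, so G is the wheel on 5 vertices with hub b. Every automorphism fixes the hub and acts on the rim 4-cycle, so Aut(G) ≅ Aut(C_4) = D_4 of order 8.

8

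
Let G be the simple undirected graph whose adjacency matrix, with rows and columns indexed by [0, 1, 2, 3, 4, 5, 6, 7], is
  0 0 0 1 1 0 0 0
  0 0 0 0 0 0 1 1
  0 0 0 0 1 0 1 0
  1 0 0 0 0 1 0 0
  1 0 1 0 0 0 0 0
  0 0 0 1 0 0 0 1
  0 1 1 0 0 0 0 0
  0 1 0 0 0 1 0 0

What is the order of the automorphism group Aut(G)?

16

G is 2-regular and connected on 8 vertices, i.e. the cycle C_8. C_8 has 8 rotations and 8 reflections, so Aut(C_8) ≅ D_8 of order 16.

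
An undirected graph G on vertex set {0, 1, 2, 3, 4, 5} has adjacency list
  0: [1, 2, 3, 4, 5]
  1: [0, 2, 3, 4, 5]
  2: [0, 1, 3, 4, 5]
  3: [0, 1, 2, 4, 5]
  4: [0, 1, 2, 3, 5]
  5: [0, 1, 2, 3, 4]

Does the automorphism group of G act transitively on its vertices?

Yes

All 6 vertices are pairwise adjacent: G = K_6. Every bijection on the vertex set is an automorphism of K_6; hence Aut(K_6) ≅ S_6, order 720. Under this action every vertex can be carried to every other, so G is vertex-transitive.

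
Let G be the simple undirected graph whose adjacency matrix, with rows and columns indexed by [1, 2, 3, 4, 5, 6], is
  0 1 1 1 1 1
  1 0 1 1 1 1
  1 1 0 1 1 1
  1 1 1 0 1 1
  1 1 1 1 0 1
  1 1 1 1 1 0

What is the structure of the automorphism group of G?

Every vertex has degree 5, so G is the complete graph K_6. Any permutation of the 6 vertices preserves K_6, so Aut(K_6) = S_6 of order 6! = 720.

the symmetric group on 6 letters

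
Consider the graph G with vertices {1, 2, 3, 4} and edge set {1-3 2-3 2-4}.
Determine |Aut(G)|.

2

The degree sequence is [1, 2, 2, 1]; the two degree-1 vertices 1 and 4 are the ends of a path, so G = P_4. A path has exactly one nontrivial symmetry — reversal — giving Aut(G) of order 2.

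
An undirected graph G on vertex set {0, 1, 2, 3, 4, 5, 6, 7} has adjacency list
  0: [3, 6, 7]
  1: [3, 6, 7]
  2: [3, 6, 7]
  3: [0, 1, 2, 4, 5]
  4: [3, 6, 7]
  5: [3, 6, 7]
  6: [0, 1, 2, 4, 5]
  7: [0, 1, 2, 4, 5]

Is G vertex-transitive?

No

Automorphisms preserve degree, but G has vertices of degree 3 and vertices of degree 5; no automorphism maps one to the other, so G is not vertex-transitive.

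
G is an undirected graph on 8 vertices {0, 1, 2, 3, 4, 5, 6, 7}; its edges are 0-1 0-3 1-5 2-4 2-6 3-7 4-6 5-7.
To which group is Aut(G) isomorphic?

D_5 × D_3

G has two connected components, {0, 1, 3, 5, 7} and {2, 4, 6}; each is 2-regular, so G = C_5 ⊔ C_3. The components are non-isomorphic (different sizes), so Aut(G) = Aut(C_5) × Aut(C_3) = D_5 × D_3 of order 10·6 = 60.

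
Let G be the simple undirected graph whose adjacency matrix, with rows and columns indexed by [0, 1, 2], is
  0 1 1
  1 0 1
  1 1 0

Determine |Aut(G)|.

Every vertex has degree 2, so G is the complete graph K_3. Every bijection on the vertex set is an automorphism of K_3; hence Aut(K_3) ≅ S_3, order 6.

6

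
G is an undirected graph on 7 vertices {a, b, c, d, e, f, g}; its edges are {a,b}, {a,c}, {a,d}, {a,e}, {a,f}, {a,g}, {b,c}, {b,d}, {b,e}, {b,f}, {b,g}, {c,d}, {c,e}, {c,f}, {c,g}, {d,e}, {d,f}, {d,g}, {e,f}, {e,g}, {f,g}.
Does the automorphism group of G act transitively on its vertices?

Every vertex has degree 6, so G is the complete graph K_7. Every bijection on the vertex set is an automorphism of K_7; hence Aut(K_7) ≅ S_7, order 5040. This group acts transitively on the 7 vertices.

Yes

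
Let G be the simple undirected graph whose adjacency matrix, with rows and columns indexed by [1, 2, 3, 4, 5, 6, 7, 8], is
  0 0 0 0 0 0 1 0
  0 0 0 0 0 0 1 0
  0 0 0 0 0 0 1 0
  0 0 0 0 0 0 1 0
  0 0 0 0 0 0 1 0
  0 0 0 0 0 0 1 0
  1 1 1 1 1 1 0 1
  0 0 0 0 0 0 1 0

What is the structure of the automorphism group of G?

Vertex 7 has degree 7 and every other vertex has degree 1, so G is the star K_{1,7} with centre 7. The 7 leaves are pairwise interchangeable while the centre is fixed, giving Aut(G) = S_7.

S_7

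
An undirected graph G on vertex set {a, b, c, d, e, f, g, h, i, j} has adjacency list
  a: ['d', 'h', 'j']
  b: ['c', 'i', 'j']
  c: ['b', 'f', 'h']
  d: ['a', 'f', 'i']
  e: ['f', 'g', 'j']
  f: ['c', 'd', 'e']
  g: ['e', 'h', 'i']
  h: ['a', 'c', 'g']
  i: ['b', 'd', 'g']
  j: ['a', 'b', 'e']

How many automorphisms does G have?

G is 3-regular on 10 vertices with no triangles and no 4-cycles (girth 5): this is the Petersen graph. It is a classical fact that the Petersen graph has automorphism group S_5 (order 120), arising from its description as the Kneser graph K(5,2).

120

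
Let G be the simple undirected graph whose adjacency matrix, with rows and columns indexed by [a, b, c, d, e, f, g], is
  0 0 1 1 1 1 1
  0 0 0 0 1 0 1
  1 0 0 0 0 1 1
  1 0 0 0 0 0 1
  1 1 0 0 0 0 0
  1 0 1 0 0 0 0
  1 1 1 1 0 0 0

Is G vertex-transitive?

Vertex a is the only vertex of degree 5, so every automorphism fixes it; G is not vertex-transitive.

No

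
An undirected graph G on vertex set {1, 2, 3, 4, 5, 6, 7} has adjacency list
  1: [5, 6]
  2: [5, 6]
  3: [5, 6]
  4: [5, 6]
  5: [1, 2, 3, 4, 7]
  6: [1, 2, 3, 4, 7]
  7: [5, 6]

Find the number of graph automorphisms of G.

240

The vertices split by degree into {5, 6} (degree 5) and {1, 2, 3, 4, 7} (degree 2); every edge runs between the two parts, so G is the complete bipartite graph K_{2,5}. The parts have unequal sizes, so no automorphism swaps them; each part is permuted independently, giving S_5 × S_2 of order 5!·2! = 240.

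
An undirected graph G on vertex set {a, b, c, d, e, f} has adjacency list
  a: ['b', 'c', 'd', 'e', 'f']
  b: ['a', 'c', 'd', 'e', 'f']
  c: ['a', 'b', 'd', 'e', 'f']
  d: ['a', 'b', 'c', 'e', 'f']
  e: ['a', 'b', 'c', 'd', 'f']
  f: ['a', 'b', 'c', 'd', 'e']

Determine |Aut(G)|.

Every vertex has degree 5, so G is the complete graph K_6. Any permutation of the 6 vertices preserves K_6, so Aut(K_6) = S_6 of order 6! = 720.

720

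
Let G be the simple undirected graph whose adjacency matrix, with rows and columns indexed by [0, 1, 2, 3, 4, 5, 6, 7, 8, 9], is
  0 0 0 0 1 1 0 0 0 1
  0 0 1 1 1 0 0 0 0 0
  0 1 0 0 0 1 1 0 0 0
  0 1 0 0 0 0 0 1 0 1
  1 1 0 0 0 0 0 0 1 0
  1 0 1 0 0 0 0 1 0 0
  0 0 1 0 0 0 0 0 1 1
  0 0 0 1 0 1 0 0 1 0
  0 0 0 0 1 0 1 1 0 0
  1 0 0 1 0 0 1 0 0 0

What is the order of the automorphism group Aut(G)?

120

G is 3-regular on 10 vertices with no triangles and no 4-cycles (girth 5): this is the Petersen graph. It is a classical fact that the Petersen graph has automorphism group S_5 (order 120), arising from its description as the Kneser graph K(5,2).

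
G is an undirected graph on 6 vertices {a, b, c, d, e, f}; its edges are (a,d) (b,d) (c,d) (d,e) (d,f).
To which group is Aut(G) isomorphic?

Vertex d has degree 5 and every other vertex has degree 1, so G is the star K_{1,5} with centre d. Any automorphism fixes the centre and permutes the 5 leaves freely, so Aut(G) ≅ S_5 of order 5! = 120.

the symmetric group on 5 letters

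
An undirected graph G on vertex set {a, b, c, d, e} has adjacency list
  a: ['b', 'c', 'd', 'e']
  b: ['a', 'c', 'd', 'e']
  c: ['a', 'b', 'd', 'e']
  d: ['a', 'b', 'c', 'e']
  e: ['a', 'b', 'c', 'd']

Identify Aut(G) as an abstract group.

All 5 vertices are pairwise adjacent: G = K_5. Any permutation of the 5 vertices preserves K_5, so Aut(K_5) = S_5 of order 5! = 120.

the symmetric group on 5 letters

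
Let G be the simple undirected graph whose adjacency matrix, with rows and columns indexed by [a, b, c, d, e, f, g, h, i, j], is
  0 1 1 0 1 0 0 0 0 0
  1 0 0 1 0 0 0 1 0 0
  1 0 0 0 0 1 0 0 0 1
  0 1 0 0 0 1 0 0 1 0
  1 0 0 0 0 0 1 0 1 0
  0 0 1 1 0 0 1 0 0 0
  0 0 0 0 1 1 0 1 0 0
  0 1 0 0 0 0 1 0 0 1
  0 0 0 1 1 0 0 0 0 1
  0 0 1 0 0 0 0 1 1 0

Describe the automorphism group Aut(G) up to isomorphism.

G is 3-regular on 10 vertices with no triangles and no 4-cycles (girth 5): this is the Petersen graph. It is a classical fact that the Petersen graph has automorphism group S_5 (order 120), arising from its description as the Kneser graph K(5,2).

the symmetric group S_5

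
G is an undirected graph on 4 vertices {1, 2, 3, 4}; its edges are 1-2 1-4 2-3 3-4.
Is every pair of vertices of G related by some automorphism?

Every vertex has degree 2 and the graph is connected, so G is the 4-cycle C_4. The automorphisms of the 4-cycle are exactly the symmetries of a regular 4-gon: the dihedral group D_4, |D_4| = 8. This group acts transitively on the 4 vertices.

Yes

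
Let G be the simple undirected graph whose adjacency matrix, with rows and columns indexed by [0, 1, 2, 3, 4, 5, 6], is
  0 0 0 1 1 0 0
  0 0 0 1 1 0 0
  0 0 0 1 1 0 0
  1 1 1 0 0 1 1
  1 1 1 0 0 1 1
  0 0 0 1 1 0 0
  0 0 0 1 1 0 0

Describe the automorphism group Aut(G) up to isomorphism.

The vertices split by degree into {3, 4} (degree 5) and {0, 1, 2, 5, 6} (degree 2); every edge runs between the two parts, so G is the complete bipartite graph K_{2,5}. The parts have unequal sizes, so no automorphism swaps them; each part is permuted independently, giving S_5 × S_2 of order 5!·2! = 240.

S_5 × S_2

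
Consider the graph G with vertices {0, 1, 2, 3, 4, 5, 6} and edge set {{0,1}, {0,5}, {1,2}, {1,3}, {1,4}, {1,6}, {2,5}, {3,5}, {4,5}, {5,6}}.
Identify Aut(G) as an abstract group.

The vertices split by degree into {1, 5} (degree 5) and {0, 2, 3, 4, 6} (degree 2); every edge runs between the two parts, so G is the complete bipartite graph K_{2,5}. The parts have unequal sizes, so no automorphism swaps them; each part is permuted independently, giving S_2 × S_5 of order 2!·5! = 240.

S_2 × S_5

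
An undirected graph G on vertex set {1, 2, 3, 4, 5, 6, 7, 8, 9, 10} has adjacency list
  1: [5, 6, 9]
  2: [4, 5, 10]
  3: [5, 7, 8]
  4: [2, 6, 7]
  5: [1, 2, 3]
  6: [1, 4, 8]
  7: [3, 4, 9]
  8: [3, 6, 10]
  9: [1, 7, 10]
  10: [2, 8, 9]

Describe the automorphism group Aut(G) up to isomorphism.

the symmetric group S_5

G is 3-regular on 10 vertices with no triangles and no 4-cycles (girth 5): this is the Petersen graph. It is a classical fact that the Petersen graph has automorphism group S_5 (order 120), arising from its description as the Kneser graph K(5,2).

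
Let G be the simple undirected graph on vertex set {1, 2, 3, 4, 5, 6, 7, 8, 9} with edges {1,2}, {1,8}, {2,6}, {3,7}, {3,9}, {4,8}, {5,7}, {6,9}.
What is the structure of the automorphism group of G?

Z_2

The degree sequence is [2, 2, 2, 1, 1, 2, 2, 2, 2]; the two degree-1 vertices 4 and 5 are the ends of a path, so G = P_9. A path has exactly one nontrivial symmetry — reversal — giving Aut(G) of order 2.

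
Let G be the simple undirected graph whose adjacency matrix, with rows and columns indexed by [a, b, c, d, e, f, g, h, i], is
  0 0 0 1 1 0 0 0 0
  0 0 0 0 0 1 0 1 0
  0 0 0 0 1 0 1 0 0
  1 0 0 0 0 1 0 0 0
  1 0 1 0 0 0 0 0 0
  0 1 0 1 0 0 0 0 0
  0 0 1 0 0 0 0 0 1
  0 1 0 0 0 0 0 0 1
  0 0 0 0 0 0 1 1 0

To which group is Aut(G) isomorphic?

D_9

G is 2-regular and connected on 9 vertices, i.e. the cycle C_9. C_9 has 9 rotations and 9 reflections, so Aut(C_9) ≅ D_9 of order 18.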